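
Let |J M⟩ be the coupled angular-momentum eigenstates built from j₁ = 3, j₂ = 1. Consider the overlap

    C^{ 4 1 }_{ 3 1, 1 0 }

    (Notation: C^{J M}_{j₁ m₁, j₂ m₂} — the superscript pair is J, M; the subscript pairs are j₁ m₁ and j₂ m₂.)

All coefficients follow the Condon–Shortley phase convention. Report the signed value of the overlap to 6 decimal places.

j₁+j₂−J=0  J+j₁−j₂=6  J−j₁+j₂=2  j₁+j₂+J+1=9
(j₁±m₁, j₂±m₂, J±M) = (4,2,1,1,5,3)
P² = 8640/7
sum k=0..0:
  [0] +1/48 = 1/48
S = 1/48
C² = P²·S² = 15/28 ; C = +0.731925

+0.731925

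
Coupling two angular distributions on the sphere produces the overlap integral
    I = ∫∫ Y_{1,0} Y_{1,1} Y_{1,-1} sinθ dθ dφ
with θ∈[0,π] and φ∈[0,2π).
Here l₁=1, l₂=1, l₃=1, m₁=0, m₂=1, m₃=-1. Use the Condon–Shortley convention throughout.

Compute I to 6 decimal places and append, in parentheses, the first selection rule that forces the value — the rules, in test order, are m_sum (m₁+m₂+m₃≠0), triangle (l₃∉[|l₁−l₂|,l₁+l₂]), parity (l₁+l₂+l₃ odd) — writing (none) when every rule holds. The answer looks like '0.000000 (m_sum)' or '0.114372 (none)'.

L=3 odd ⇒ parity kills the (l;000) factor ⇒ I = 0

0.000000 (parity)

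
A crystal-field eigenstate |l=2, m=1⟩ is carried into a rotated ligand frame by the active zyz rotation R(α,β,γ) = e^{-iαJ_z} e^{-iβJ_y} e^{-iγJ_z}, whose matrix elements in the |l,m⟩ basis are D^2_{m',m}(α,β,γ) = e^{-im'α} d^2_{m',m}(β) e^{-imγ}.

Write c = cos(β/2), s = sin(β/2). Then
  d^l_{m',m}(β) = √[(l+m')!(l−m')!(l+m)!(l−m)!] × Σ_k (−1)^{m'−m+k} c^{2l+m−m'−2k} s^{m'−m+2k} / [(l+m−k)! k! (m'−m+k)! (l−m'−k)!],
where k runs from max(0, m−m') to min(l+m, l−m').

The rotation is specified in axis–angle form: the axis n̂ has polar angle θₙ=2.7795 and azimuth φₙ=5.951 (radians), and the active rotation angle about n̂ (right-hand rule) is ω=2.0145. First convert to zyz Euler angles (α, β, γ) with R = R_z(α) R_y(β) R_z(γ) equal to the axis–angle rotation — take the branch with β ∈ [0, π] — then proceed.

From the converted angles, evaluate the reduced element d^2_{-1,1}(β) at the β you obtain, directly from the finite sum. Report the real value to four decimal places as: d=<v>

Axis–angle → zyz. n̂ = (sinθₙcosφₙ, sinθₙsinφₙ, cosθₙ) = (+0.334867, -0.115518, -0.935158), ω = 2.0145.
R = I cosω + sinω [n̂]ₓ + (1−cosω) n̂n̂ᵀ gives
  R = [-0.269013, +0.789315, -0.551919; -0.899894, -0.410214, -0.148038; -0.343253, +0.456844, +0.820653]
β = atan2(√(R₁₃²+R₂₃²), R₃₃) = 0.608244; α = atan2(R₂₃, R₁₃) mod 2π = 3.403649; γ = atan2(R₃₂, −R₃₁) mod 2π = 0.926427
d^2_{-1,1}(β=0.6082) via the finite sum:
With c≡cos(β/2)=0.954110 and s≡sin(β/2)=0.299456, N=[1·6·6·1]^{1/2}=6.000000
k: max(0,(1)−(-1))=2 … min(2+(1),2−(-1))=3
  k=2: (−1)^0·6.0000/(2)·0.9541^2·0.2995^2 = +0.244897
  k=3: (−1)^1·6.0000/(6)·0.9541^0·0.2995^4 = -0.008041
d^2_{-1,1}(0.6082) = +0.244897 -0.008041 = +0.236856

d=0.2369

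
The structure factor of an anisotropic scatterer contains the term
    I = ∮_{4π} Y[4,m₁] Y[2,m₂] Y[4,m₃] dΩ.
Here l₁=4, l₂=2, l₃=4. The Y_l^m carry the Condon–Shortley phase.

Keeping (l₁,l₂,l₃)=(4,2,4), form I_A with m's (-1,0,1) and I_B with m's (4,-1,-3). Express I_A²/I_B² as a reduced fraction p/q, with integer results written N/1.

289/588

Same 4,2,4: normalisation and zero-m 3j drop out of the ratio.
A: Δ: 2! 6! 2! / 11! → 1/13860; sum: t=0:+1/480 t=1:−1/48 t=2:+1/144 = -17/1440; 3j²(4 2 4; -1 0 1) = Δ·Π!·Σ² = 289/13860  (sign +1)
B: Δ: 2! 6! 2! / 11! → 1/13860; sum: t=0:+1/1440 = 1/1440; 3j²(4 2 4; 4 -1 -3) = Δ·Π!·Σ² = 7/165  (sign -1)
I_A²/I_B² = (289/13860)/(7/165) = 289/588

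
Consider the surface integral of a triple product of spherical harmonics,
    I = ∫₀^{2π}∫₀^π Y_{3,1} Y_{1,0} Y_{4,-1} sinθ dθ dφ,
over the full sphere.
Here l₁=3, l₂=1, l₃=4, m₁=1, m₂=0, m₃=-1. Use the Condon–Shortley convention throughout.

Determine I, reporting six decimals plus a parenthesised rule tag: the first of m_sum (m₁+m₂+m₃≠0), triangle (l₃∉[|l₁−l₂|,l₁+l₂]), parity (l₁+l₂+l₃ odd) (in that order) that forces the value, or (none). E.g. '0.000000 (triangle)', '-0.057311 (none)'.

m-sum 0 ✓  L=8 even ✓  2≤4≤4 ✓
Π(2lᵢ+1) = 7×3×9 = 189
triangle coeff Δ(3,1,4) = 1/252
Σ_t [0,0]: t=0:+1/36 = 1/36
(3j)²=4/63 [(3 1 4; 0 0 0)], sign=+1
Σ_t [0,0]: t=0:+1/48 = 1/48
(3j)²=5/84 [(3 1 4; 1 0 -1)], sign=-1
⇒ 4πI² = 5/7
I = (-1)√(5/7/(4π)) = -0.23841361
No selection rule forces the value: the integral is nonzero (none).

-0.238414 (none)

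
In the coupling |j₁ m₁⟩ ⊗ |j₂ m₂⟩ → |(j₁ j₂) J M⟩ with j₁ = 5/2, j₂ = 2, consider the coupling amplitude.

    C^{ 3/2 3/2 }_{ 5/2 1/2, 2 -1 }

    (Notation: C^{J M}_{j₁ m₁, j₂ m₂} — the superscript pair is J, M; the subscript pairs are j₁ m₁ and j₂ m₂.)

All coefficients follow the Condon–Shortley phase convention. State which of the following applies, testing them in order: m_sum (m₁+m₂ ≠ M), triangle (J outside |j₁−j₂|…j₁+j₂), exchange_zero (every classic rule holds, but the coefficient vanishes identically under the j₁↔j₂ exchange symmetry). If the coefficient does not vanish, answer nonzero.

m-sum: m₁+m₂ = 1/2+(-1) = -1/2, M = 3/2  ✗ ⇒ coefficient is 0

m_sum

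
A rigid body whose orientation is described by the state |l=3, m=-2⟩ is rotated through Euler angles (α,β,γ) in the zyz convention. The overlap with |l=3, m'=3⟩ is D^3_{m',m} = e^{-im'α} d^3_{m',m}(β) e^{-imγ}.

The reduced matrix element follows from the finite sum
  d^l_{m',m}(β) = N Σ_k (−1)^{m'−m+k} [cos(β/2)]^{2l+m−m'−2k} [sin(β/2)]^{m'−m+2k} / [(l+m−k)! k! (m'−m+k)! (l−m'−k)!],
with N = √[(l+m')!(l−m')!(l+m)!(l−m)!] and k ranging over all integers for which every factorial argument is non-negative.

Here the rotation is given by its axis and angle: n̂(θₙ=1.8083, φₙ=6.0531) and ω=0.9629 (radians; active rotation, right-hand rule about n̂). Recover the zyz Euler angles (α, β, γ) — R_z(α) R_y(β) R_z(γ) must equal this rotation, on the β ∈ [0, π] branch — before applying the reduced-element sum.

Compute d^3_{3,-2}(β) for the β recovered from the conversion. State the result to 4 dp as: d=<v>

Axis–angle → zyz. n̂ = (sinθₙcosφₙ, sinθₙsinφₙ, cosθₙ) = (+0.946315, -0.221659, -0.235277), ω = 0.9629.
R = I cosω + sinω [n̂]ₓ + (1−cosω) n̂n̂ᵀ gives
  R = [+0.955190, +0.103171, -0.277432; -0.283084, +0.592213, -0.754419; +0.086465, +0.799149, +0.594881]
β = atan2(√(R₁₃²+R₂₃²), R₃₃) = 0.933678; α = atan2(R₂₃, R₁₃) mod 2π = 4.359995; γ = atan2(R₃₂, −R₃₁) mod 2π = 1.678573
d^3_{3,-2}(β=0.9337) via the finite sum:
With c≡cos(β/2)=0.892995 and s≡sin(β/2)=0.450066, N=[720·1·1·120]^{1/2}=293.938769
The bounds max(0,m−m')=0 and min(l+m,l−m')=0 give 1 term
  k=0: (−1)^5·293.9388/(120)·0.8930^1·0.4501^5 = -0.040393
d^3_{3,-2}(0.9337) = -0.040393

d=-0.0404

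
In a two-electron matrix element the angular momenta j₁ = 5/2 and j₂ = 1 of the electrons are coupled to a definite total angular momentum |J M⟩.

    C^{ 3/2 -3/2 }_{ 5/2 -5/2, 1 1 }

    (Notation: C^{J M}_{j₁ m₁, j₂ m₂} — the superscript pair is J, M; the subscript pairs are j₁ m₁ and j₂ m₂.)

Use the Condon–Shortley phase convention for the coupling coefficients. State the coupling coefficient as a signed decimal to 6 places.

+√(2/3) ≈ +0.816497

√[4·2!3!0!/6! · 0!5!2!0!0!3!] = √(96)
  +(−1)^2/∏(2,0,3,0,0,0)! = 1/12  (running 1/12)
⟨..|..⟩ = √(96)·(1/12) = +0.816497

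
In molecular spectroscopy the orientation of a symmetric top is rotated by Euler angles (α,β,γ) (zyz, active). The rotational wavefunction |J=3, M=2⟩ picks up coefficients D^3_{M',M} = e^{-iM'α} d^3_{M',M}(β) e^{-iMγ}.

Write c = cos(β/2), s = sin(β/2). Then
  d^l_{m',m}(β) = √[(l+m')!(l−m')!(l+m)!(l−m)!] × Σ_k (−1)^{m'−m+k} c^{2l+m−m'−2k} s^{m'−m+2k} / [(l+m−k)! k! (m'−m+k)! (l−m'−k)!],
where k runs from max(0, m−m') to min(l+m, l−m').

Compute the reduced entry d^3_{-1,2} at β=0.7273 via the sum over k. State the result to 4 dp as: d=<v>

d=0.2155

d^3_{-1,2}(β=0.7273) via the finite sum:
Half-angle: c=0.934605, s=0.355688. N=√(2·24·120·1)=75.894664
The bounds max(0,m−m')=3 and min(l+m,l−m')=4 give 2 terms
  k=3: (−1)^0·75.8947/(12)·0.9346^3·0.3557^3 = +0.232339
  k=4: (−1)^1·75.8947/(24)·0.9346^1·0.3557^5 = -0.016826
d^3_{-1,2}(0.7273) = +0.232339 -0.016826 = +0.215513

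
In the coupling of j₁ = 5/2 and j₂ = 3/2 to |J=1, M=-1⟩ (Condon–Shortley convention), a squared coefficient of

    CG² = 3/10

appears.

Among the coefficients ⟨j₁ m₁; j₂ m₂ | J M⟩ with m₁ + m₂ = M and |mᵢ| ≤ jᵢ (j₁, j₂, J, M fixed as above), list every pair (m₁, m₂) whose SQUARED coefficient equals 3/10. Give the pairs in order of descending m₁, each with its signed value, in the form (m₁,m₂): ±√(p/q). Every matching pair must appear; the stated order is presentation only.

Admissible pairs with m₁+m₂ = M = -1: (-5/2,3/2), (-3/2,1/2), (-1/2,-1/2), (1/2,-3/2)
  (m₁,m₂)=(1/2,-3/2): CG² = 1/20, CG = +√(1/20)
  (m₁,m₂)=(-1/2,-1/2): CG² = 3/20, CG = −√(3/20)
  (m₁,m₂)=(-3/2,1/2): CG² = 3/10, CG = +√(3/10)   ← matches the target
  (m₁,m₂)=(-5/2,3/2): CG² = 1/2, CG = −√(1/2)
Pairs with CG² = 3/10: (-3/2,1/2): +√(3/10)

(-3/2,1/2): +√(3/10)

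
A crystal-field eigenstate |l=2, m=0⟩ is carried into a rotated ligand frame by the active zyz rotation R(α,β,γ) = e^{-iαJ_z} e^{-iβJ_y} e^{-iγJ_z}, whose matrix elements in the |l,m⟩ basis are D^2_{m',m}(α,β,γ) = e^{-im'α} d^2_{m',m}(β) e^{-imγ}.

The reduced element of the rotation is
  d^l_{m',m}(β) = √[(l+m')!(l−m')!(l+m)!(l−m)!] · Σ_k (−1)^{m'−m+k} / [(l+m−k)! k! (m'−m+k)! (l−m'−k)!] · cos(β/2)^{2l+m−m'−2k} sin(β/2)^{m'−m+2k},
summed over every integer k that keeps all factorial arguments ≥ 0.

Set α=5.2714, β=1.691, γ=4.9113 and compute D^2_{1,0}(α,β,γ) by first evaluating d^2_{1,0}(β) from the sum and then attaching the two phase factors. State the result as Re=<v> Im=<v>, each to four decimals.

First d^2_{1,0}(β=1.6910), then the phase factors e^{-i(1)α} and e^{-i(0)γ}:
c=cos(1.691000/2)=0.663357, s=sin(1.691000/2)=0.748303; N=√[6·1·2·2]=4.898979
Admissible k: 0..1 (factorial args all ≥0)
  k=0: (−1)^1·4.8990/(2)·0.6634^3·0.7483^1 = -0.535051
  k=1: (−1)^2·4.8990/(2)·0.6634^1·0.7483^3 = +0.680856
d^2_{1,0}(1.6910) = -0.535051 +0.680856 = +0.145805
Attach z-rotation phases: D = e^{-i(1)(5.2714)}·(+0.145805)·e^{-i(0)(4.9113)} = +0.077327+0.123610i

Re=0.0773 Im=0.1236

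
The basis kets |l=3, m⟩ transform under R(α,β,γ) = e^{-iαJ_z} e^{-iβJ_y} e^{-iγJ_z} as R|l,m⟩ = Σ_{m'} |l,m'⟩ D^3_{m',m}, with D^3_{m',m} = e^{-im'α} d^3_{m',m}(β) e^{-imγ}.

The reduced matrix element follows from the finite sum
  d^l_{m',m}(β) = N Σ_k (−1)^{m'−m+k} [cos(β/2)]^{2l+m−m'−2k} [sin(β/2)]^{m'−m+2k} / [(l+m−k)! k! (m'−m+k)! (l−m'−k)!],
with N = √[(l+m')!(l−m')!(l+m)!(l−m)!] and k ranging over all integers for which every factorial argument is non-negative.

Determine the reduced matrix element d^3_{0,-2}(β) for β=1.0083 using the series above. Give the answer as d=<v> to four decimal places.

d=0.5226

d^3_{0,-2}(β=1.0083) via the finite sum:
Half-angle: c=0.875585, s=0.483063. N=√(6·6·1·120)=65.726707
k∈{0,1} keeps every argument non-negative
  k=0: (−1)^2·65.7267/(12)·0.8756^4·0.4831^2 = +0.751213
  k=1: (−1)^3·65.7267/(12)·0.8756^2·0.4831^4 = -0.228652
d^3_{0,-2}(1.0083) = +0.751213 -0.228652 = +0.522561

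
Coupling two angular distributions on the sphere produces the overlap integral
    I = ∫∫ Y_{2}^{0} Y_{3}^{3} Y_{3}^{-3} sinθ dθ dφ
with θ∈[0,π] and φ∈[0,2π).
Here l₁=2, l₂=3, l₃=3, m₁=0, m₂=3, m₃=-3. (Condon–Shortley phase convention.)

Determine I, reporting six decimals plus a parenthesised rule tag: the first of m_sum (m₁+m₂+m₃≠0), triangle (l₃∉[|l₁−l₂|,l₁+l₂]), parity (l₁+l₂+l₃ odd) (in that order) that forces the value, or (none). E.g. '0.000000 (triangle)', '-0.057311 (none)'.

Checks pass: Σm=0; 8 even; l₃=3∈[1,5].
(2·2+1)(2·3+1)(2·3+1) = 245
Δ: 2! 2! 4! / 9! → 1/3780
sum: t=0:+1/24 t=1:−1/4 t=2:+1/24 = -1/6
3j²(2 3 3; 0 0 0) = Δ·Π!·Σ² = 4/105  (sign +1)
sum: t=2:+1/96 = 1/96
3j²(2 3 3; 0 3 -3) = Δ·Π!·Σ² = 5/84  (sign +1)
combine: 4πI² = 245·4/105·5/84 = 5/9
take √, sign +1: I = 0.21026104
No selection rule forces the value: the integral is nonzero (none).

0.210261 (none)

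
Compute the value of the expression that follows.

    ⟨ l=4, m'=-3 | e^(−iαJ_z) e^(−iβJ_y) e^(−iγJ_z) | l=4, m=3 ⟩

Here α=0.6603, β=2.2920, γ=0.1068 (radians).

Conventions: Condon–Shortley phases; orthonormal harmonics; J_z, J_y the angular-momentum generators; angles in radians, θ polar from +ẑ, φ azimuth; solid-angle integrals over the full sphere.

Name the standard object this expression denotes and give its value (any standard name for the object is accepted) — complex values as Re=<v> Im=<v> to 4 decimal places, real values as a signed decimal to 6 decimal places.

Wigner D-matrix element, Re=-0.0184 Im=0.2045

This is a Wigner D-matrix element — the rotation-matrix element ⟨l m'| R(α,β,γ) |l m⟩ in the angular-momentum basis.
Split into d^4_{-3,3}(β=2.2920) × two z-phases.
Half-angle: c=0.412135, s=0.911123. N=√(1·5040·5040·1)=5040.000000
k: max(0,(3)−(-3))=6 … min(4+(3),4−(-3))=7
  k=6: (−1)^0·5040.0000/(720)·0.4121^2·0.9111^6 = +0.680203
  k=7: (−1)^1·5040.0000/(5040)·0.4121^0·0.9111^8 = -0.474914
d^4_{-3,3}(2.2920) = +0.680203 -0.474914 = +0.205289
Phases: e^{-i·(-3)·0.6603}=-0.398704+0.917079i, e^{-i·(3)·0.1068}=+0.949110-0.314946i ⇒ D=-0.018391+0.204464i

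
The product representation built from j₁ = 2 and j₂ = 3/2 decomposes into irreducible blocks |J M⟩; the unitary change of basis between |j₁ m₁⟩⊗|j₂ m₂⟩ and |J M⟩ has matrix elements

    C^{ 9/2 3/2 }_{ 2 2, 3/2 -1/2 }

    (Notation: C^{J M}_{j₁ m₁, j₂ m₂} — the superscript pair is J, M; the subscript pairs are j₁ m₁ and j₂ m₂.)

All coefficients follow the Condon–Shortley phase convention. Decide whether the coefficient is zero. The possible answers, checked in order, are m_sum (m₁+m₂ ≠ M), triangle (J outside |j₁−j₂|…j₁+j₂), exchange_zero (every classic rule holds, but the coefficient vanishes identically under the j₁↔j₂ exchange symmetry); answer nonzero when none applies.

triangle

m-sum: m₁+m₂ = 2+(-1/2) = 3/2, M = 3/2  ✓
triangle: need |j₁−j₂| ≤ J ≤ j₁+j₂, i.e. J ∈ [1/2, 7/2]; J = 9/2 is outside ✗ ⇒ coefficient is 0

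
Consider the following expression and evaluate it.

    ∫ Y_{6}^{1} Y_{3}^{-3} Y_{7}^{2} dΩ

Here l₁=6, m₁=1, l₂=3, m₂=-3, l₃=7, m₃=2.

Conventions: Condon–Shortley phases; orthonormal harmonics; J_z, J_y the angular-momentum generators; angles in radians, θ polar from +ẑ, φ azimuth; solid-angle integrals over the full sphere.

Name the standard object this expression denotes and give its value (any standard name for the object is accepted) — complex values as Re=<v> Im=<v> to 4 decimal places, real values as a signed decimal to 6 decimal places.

This is a Gaunt coefficient — the integral of a triple product of spherical harmonics over the sphere.
Rules hold: Σm=0, L=16 even, 3≤7≤9.
N = 13·7·15 = 1365
Δ = 2!·10!·4!/17! = 1/2042040
Racah Σ t=0..2: t=0:+1/207360 t=1:−1/57600 t=2:+1/207360 = -1/129600
⇒ 3j(6 3 7; 0 0 0)² = 168/12155, sgn +1
Racah Σ t=0..0: t=0:+1/691200 = 1/691200
⇒ 3j(6 3 7; 1 -3 2)² = 189/9724, sgn -1
4πI² = N·(3j₀)²·(3jₘ)² = 166698/454597
I = -1·√(0.366694/4π) = -0.17082325

Gaunt coefficient, -0.170823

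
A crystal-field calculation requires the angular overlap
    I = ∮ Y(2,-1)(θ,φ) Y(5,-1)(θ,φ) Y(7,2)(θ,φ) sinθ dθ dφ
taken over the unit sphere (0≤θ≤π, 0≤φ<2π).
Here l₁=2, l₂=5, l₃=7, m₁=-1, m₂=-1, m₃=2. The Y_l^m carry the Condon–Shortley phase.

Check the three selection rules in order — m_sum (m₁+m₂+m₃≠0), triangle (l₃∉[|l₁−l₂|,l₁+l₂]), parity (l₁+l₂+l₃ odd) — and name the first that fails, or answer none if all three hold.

Σmᵢ = 0  ✓
l₃∈[|l₁−l₂|,l₁+l₂]=[3,7], have l₃=7  ✓
Σlᵢ = 14 ⇒ even  ✓

none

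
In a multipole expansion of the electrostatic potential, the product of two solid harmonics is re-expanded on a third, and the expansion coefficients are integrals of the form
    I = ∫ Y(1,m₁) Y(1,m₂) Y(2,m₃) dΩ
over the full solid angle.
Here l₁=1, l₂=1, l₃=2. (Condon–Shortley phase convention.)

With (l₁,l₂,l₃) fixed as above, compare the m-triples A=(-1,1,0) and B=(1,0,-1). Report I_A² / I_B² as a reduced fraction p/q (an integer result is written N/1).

1/3

Shared (l₁,l₂,l₃)=(1,1,2): N and (l;000)² cancel in I_A²/I_B².
A: Δ = 0!·2!·2!/5! = 1/30; Racah Σ t=0..0: t=0:+1/4 = 1/4; ⇒ 3j(1 1 2; -1 1 0)² = 1/30, sgn +1
B: Δ = 0!·2!·2!/5! = 1/30; Racah Σ t=0..0: t=0:+1/2 = 1/2; ⇒ 3j(1 1 2; 1 0 -1)² = 1/10, sgn -1
I_A²/I_B² = (1/30)/(1/10) = 1/3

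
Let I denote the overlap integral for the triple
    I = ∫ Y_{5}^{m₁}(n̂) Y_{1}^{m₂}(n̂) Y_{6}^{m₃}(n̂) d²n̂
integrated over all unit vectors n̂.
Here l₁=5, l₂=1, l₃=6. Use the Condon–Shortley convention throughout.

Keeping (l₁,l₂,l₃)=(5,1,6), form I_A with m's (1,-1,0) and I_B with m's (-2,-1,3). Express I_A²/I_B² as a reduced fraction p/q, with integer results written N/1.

5/12

Shared (l₁,l₂,l₃)=(5,1,6): N and (l;000)² cancel in I_A²/I_B².
A: Δ = 0!·10!·2!/13! = 1/858; Racah Σ t=0..0: t=0:+1/34560 = 1/34560; ⇒ 3j(5 1 6; 1 -1 0)² = 5/286, sgn +1
B: Δ = 0!·10!·2!/13! = 1/858; Racah Σ t=0..0: t=0:+1/60480 = 1/60480; ⇒ 3j(5 1 6; -2 -1 3)² = 6/143, sgn -1
I_A²/I_B² = (5/286)/(6/143) = 5/12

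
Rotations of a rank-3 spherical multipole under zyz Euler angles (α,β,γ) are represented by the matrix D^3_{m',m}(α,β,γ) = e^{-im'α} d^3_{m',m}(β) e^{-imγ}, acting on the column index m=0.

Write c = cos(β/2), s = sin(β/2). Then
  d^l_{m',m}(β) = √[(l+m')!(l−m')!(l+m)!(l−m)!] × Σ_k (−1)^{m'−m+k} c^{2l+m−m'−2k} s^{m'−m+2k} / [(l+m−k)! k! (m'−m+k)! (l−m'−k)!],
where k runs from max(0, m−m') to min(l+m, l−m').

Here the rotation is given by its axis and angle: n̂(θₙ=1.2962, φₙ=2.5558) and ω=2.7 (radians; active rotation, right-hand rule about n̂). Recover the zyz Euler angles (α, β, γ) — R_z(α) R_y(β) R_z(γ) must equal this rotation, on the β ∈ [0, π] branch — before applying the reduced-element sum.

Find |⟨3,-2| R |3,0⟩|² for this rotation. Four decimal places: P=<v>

Axis–angle → zyz. n̂ = (sinθₙcosφₙ, sinθₙsinφₙ, cosθₙ) = (-0.802055, +0.532147, +0.271158), ω = 2.7000.
R = I cosω + sinω [n̂]ₓ + (1−cosω) n̂n̂ᵀ gives
  R = [+0.320804, -0.928567, -0.186676; -0.696792, -0.364876, +0.617533; -0.641534, -0.068032, -0.764072]
β = atan2(√(R₁₃²+R₂₃²), R₃₃) = 2.440397; α = atan2(R₂₃, R₁₃) mod 2π = 1.864356; γ = atan2(R₃₂, −R₃₁) mod 2π = 6.177534
Split into d^3_{-2,0}(β=2.4404) × two z-phases.
With c≡cos(β/2)=0.343459 and s≡sin(β/2)=0.939168, N=[1·120·6·6]^{1/2}=65.726707
Admissible k: 2..3 (factorial args all ≥0)
  k=2: (−1)^0·65.7267/(12)·0.3435^4·0.9392^2 = +0.067228
  k=3: (−1)^1·65.7267/(12)·0.3435^2·0.9392^4 = -0.502670
d^3_{-2,0}(2.4404) = +0.067228 -0.502670 = -0.435443
|D^3_{-2,0}|² = |d^3_{-2,0}(β)|² = (-0.435443)² = 0.189610 (the z-rotation phases have unit modulus)

P=0.1896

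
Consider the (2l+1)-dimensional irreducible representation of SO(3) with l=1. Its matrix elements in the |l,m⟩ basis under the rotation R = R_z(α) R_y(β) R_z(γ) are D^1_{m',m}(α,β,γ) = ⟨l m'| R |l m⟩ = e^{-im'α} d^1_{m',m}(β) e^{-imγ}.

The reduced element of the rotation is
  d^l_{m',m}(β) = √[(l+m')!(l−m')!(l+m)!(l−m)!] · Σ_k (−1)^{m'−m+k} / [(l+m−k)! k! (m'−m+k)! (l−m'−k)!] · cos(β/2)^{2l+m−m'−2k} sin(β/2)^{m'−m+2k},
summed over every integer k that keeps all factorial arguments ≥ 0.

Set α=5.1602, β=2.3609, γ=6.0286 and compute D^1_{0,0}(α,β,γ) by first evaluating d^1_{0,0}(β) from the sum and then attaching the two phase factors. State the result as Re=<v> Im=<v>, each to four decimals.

D^1_{0,0}(5.1602,2.3609,6.0286) = e^{-i·0·5.1602}·d^1_{0,0}(2.3609)·e^{-i·0·6.0286}. Compute d first:
Half-angle: c=0.380509, s=0.924777. N=√(1·1·1·1)=1.000000
k∈{0,1} keeps every argument non-negative
  k=0: (−1)^0·1.0000/(1)·0.3805^2·0.9248^0 = +0.144787
  k=1: (−1)^1·1.0000/(1)·0.3805^0·0.9248^2 = -0.855213
d^1_{0,0}(2.3609) = +0.144787 -0.855213 = -0.710426
Attach z-rotation phases: D = e^{-i(0)(5.1602)}·(-0.710426)·e^{-i(0)(6.0286)} = -0.710426+0.000000i

Re=-0.7104 Im=0.0000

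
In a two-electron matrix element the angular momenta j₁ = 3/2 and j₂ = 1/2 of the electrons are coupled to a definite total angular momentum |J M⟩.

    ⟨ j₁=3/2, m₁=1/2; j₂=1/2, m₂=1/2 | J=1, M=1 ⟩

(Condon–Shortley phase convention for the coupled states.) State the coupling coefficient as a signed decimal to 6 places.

-0.500000  (= −√(1/4))

triangle: 1!·2!·0!/4! = 2/24
(j±m)!: 2!·1!·1!·0!·2!·0! = 4
prefactor² = (2J+1)·Δ·N² = 1
  k=1: −1/(1!·0!·0!·0!·2!·0!) = -1/2
Σ = -1/2  ⇒  CG² = 1·(-1/2)² = 1/4
CG = −√(1/4) = -0.500000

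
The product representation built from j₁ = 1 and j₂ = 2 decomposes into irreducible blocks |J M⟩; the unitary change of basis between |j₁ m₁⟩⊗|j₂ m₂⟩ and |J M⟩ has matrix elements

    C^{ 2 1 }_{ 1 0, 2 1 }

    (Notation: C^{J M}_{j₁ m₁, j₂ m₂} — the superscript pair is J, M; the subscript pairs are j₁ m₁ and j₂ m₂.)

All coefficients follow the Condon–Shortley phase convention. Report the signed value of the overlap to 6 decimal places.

-0.408248  (= −√(1/6))

√[5·1!1!3!/6! · 1!1!3!1!3!1!] = √(3/2)
  +(−1)^0/∏(0,1,1,3,0,0)! = 1/6  (running 1/6)
  +(−1)^1/∏(1,0,0,2,1,1)! = -1/2  (running -1/3)
⟨..|..⟩ = √(3/2)·(-1/3) = -0.408248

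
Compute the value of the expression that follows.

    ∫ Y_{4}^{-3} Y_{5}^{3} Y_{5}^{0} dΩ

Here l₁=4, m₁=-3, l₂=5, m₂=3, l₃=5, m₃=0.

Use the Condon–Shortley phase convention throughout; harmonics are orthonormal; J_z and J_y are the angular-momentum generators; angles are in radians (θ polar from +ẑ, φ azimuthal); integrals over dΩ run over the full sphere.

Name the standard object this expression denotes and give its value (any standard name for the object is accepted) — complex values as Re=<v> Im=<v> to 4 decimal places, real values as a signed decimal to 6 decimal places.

Gaunt coefficient, +0.130198

This is a Gaunt coefficient — the integral of a triple product of spherical harmonics over the sphere.
m-sum 0 ✓  L=14 even ✓  1≤5≤9 ✓
Π(2lᵢ+1) = 9×11×11 = 1089
triangle coeff Δ(4,5,5) = 1/3153150
Σ_t [0,4]: t=0:+1/69120 t=1:−1/1728 t=2:+1/576 t=3:−1/1728 t=4:+1/69120 = 7/11520
(3j)²=2/143 [(4 5 5; 0 0 0)], sign=-1
Σ_t [3,4]: t=3:−1/17280 t=4:+1/6912 = 1/11520
(3j)²=2/143 [(4 5 5; -3 3 0)], sign=-1
⇒ 4πI² = 36/169
I = (+1)√(36/169/(4π)) = 0.13019760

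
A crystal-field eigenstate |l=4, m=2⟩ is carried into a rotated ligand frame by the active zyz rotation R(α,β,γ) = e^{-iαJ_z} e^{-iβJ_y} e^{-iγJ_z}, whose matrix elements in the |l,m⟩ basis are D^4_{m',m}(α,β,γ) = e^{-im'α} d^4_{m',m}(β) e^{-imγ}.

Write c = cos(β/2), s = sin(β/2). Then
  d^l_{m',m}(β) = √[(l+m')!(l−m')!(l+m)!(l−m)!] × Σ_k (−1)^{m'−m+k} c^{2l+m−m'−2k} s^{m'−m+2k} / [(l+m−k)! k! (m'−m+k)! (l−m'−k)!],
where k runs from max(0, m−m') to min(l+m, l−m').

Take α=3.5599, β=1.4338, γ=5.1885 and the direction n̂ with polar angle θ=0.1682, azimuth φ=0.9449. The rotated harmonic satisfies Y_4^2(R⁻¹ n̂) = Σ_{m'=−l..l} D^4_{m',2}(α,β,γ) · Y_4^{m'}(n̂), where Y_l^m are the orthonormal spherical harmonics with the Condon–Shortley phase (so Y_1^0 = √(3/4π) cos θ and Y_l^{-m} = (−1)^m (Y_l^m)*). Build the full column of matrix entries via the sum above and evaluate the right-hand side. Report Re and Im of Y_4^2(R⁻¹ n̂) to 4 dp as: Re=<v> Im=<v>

Need the full column D^4_{m',2} for m'=−4..4 at α=3.5599, β=1.4338, γ=5.1885.
cos(β/2)=0.753846, sin(β/2)=0.657051
d^4_{-4,2}: single k=6 term ⇒ +0.241957;  D = -0.181744-0.159726i
d^4_{-3,2}: k∈[5..6] ⇒ +0.588882 -0.149121 = +0.439761;  D = +0.419767+0.131092i
d^4_{-2,2}: k∈[4..6] ⇒ +0.902856 -0.548707 +0.034737 = +0.388885;  D = -0.386289+0.044858i
d^4_{-1,2}: k∈[3..5] ⇒ +0.976620 -1.112883 +0.169088 = +0.032825;  D = +0.028256-0.016705i
d^4_{0,2}: k∈[2..4] ⇒ +0.751650 -1.522710 +0.433791 = -0.337268;  D = +0.195573-0.274774i
d^4_{1,2}: k∈[1..3] ⇒ +0.385669 -1.464931 +0.741922 = -0.337340;  D = -0.067107+0.330597i
d^4_{2,2}: k∈[0..2] ⇒ +0.104295 -0.950771 +0.902856 = +0.056380;  D = +0.012196+0.055045i
d^4_{3,2}: k∈[0..1] ⇒ -0.340128 +0.775168 = +0.435041;  D = -0.258528-0.349891i
d^4_{4,2}: single k=0 term ⇒ +0.419250;  D = +0.364635+0.206912i
Y_4^{m'}(θ=0.1682,φ=0.9449) and Σ D·Y over m':
  (-0.1817-0.1597i)·(-0.0003+0.0002i)  (+0.4198+0.1311i)·(-0.0055-0.0017i)  (-0.3863+0.0449i)·(-0.0171-0.0517i)  (+0.0283-0.0167i)·(+0.1740-0.2407i)  (+0.1956-0.2748i)·(+0.7306+0.0000i)  (-0.0671+0.3306i)·(-0.1740-0.2407i)  (+0.0122+0.0550i)·(-0.0171+0.0517i)  (-0.2585-0.3499i)·(+0.0055-0.0017i)  (+0.3646+0.2069i)·(-0.0003-0.0002i)
Y_4^2(R⁻¹ n̂) = +0.236791-0.236007i

Re=0.2368 Im=-0.2360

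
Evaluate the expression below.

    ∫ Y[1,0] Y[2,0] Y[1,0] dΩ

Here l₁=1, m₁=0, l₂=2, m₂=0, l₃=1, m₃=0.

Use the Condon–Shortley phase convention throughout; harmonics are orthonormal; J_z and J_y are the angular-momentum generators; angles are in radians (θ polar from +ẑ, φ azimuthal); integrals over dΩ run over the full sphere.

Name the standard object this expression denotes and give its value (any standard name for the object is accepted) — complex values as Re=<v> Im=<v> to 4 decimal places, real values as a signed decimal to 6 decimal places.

This is a Gaunt coefficient — the integral of a triple product of spherical harmonics over the sphere.
Checks pass: Σm=0; 4 even; l₃=1∈[1,3].
(2·1+1)(2·2+1)(2·1+1) = 45
Δ: 2! 0! 2! / 5! → 1/30
sum: t=1:−1/1 = -1/1
3j²(1 2 1; 0 0 0) = Δ·Π!·Σ² = 2/15  (sign +1)
(m-triple is (0,0,0) — same symbol as above.)
combine: 4πI² = 45·2/15·2/15 = 4/5
take √, sign +1: I = 0.25231325

Gaunt coefficient, +0.252313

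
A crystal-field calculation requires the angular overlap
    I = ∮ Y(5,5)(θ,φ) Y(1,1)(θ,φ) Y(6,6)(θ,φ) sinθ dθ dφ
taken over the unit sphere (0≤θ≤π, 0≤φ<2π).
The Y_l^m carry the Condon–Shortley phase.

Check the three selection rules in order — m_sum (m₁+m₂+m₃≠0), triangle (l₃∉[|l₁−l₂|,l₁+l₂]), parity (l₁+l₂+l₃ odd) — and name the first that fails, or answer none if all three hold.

m_sum

azimuthal sum: 5 + 1 + 6 = 12  ✗
4 ≤ 6 ≤ 6 (triangle on l)
L = 5 + 1 + 6 = 12 (even)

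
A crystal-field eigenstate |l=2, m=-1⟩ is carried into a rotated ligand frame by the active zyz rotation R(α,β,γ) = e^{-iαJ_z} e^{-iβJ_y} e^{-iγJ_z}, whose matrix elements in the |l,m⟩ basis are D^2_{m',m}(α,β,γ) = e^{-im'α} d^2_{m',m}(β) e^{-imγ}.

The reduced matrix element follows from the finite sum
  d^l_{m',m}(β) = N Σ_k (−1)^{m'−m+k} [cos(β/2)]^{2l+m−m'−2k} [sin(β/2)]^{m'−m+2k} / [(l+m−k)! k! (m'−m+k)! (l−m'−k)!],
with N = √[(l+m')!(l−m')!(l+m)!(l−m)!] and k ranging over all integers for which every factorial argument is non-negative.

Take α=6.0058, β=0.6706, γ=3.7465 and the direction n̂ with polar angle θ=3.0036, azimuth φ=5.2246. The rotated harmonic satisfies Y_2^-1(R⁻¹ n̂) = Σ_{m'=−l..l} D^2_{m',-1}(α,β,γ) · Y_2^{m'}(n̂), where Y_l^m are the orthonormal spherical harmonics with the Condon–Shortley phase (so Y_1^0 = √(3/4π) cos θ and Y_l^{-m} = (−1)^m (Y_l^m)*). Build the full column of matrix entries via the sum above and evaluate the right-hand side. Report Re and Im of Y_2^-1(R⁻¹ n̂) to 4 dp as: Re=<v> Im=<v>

Re=0.2841 Im=0.2615

Need the full column D^2_{m',-1} for m'=−2..2 at α=6.0058, β=0.6706, γ=3.7465.
cos(β/2)=0.944312, sin(β/2)=0.329052
d^2_{-2,-1}: single k=1 term ⇒ +0.554168;  D = -0.553471-0.027773i
d^2_{-1,-1}: k∈[0..1] ⇒ +0.795173 -0.289656 = +0.505517;  D = -0.478645-0.162624i
d^2_{0,-1}: k∈[0..1] ⇒ -0.678714 +0.082411 = -0.596303;  D = +0.490492+0.339109i
d^2_{1,-1}: k∈[0..1] ⇒ +0.289656 -0.011724 = +0.277932;  D = -0.176593-0.214619i
d^2_{2,-1}: single k=0 term ⇒ -0.067288;  D = +0.026891+0.061682i
Y_2^{m'}(θ=3.0036,φ=5.2246) and Σ D·Y over m':
  (-0.5535-0.0278i)·(-0.0038+0.0062i)  (-0.4786-0.1626i)·(-0.0516-0.0917i)  (+0.4905+0.3391i)·(+0.6129+0.0000i)  (-0.1766-0.2146i)·(+0.0516-0.0917i)  (+0.0269+0.0617i)·(-0.0038-0.0062i)
Y_2^-1(R⁻¹ n̂) = +0.284141+0.261516i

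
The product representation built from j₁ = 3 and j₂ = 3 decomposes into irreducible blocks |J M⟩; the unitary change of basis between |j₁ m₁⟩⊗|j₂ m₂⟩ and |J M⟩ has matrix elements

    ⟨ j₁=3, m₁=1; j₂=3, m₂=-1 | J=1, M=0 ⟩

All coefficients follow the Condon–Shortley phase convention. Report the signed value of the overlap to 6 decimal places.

triangle: 5!*1!*1!/8! = 120/40320
(j±m)!: 4!*2!*2!*4!*1!*1! = 2304
prefactor² = (2J+1)*Δ*N² = 144/7
  k=1: −1/(1!*4!*1!*1!*0!*0!) = -1/24
  k=2: +1/(2!*3!*0!*0!*1!*1!) = 1/12
Σ = 1/24  ⇒  CG² = 144/7*(1/24)² = 1/28
CG = +√(1/28) = +0.188982

+√(1/28) ≈ +0.188982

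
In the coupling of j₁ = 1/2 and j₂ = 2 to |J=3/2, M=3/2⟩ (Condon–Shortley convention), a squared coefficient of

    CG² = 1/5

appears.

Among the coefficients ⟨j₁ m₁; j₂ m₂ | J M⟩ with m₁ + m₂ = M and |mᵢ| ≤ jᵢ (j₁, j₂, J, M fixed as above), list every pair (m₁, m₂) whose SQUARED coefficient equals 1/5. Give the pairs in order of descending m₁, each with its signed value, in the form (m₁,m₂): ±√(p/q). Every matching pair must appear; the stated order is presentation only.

Admissible pairs with m₁+m₂ = M = 3/2: (-1/2,2), (1/2,1)
  (m₁,m₂)=(1/2,1): CG² = 1/5, CG = +√(1/5)   ← matches the target
  (m₁,m₂)=(-1/2,2): CG² = 4/5, CG = −√(4/5)
Pairs with CG² = 1/5: (1/2,1): +√(1/5)

(1/2,1): +√(1/5)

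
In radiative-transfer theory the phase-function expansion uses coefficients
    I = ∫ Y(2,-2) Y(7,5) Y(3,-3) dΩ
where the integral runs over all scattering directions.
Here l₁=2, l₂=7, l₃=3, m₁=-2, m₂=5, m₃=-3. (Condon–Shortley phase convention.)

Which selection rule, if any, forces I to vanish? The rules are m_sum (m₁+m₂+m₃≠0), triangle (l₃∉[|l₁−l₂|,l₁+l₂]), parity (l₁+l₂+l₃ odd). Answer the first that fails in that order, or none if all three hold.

triangle

azimuthal sum: -2 + 5 − 3 = 0  ✓
l₃ must lie in [5,9]; have l₃=3  ✗
L = 2 + 7 + 3 = 12 (even)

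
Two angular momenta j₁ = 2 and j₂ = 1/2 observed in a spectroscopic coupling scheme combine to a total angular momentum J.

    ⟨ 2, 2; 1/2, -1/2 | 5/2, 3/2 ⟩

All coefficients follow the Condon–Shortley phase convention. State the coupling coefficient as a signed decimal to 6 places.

triangle: 0!×4!×1!/6! = 24/720
(j±m)!: 4!×0!×0!×1!×4!×1! = 576
prefactor² = (2J+1)×Δ×N² = 576/5
  k=0: +1/(0!×0!×0!×0!×4!×1!) = 1/24
Σ = 1/24  ⇒  CG² = 576/5×(1/24)² = 1/5
CG = +√(1/5) = +0.447214

+0.447214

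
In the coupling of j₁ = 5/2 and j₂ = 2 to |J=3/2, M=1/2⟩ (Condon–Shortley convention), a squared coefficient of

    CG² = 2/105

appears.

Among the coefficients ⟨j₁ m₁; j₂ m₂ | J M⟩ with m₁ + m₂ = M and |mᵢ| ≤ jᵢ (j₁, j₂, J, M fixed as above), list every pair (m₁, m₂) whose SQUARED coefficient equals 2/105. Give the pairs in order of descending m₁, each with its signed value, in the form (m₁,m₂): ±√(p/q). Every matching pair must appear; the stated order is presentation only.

Admissible pairs with m₁+m₂ = M = 1/2: (-3/2,2), (-1/2,1), (1/2,0), (3/2,-1), (5/2,-2)
  (m₁,m₂)=(5/2,-2): CG² = 8/21, CG = +√(8/21)
  (m₁,m₂)=(3/2,-1): CG² = 2/105, CG = −√(2/105)   ← matches the target
  (m₁,m₂)=(1/2,0): CG² = 2/35, CG = −√(2/35)
  (m₁,m₂)=(-1/2,1): CG² = 5/21, CG = +√(5/21)
  (m₁,m₂)=(-3/2,2): CG² = 32/105, CG = −√(32/105)
Pairs with CG² = 2/105: (3/2,-1): −√(2/105)

(3/2,-1): −√(2/105)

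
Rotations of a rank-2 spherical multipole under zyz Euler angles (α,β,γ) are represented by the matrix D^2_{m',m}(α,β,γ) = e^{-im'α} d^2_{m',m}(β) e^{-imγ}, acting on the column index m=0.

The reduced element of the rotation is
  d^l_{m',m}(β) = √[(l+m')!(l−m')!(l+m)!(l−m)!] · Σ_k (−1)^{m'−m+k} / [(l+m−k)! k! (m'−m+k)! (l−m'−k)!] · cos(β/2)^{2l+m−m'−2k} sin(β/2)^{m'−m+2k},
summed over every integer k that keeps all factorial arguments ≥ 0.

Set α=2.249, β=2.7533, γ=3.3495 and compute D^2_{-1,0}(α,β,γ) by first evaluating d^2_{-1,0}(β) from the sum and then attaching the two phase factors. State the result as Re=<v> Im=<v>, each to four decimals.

Re=0.2693 Im=-0.3342

First d^2_{-1,0}(β=2.7533), then the phase factors e^{-i(-1)α} and e^{-i(0)γ}:
c=cos(2.753300/2)=0.192929, s=sin(2.753300/2)=0.981213; N=√[1·6·2·2]=4.898979
Admissible k: 1..2 (factorial args all ≥0)
  k=1: (−1)^0·4.8990/(2)·0.1929^3·0.9812^1 = +0.017260
  k=2: (−1)^1·4.8990/(2)·0.1929^1·0.9812^3 = -0.446439
d^2_{-1,0}(2.7533) = +0.017260 -0.446439 = -0.429180
Attach z-rotation phases: D = e^{-i(-1)(2.2490)}·(-0.429180)·e^{-i(0)(3.3495)} = +0.269265-0.334203i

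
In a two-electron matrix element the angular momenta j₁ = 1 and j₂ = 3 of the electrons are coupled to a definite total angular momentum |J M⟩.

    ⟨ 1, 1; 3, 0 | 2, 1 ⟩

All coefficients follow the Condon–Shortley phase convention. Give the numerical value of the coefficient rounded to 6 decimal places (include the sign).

+√(1/7) ≈ +0.377964

triangle: 2!*0!*4!/7! = 48/5040
(j±m)!: 2!*0!*3!*3!*3!*1! = 432
prefactor² = (2J+1)*Δ*N² = 144/7
  k=0: +1/(0!*2!*0!*3!*0!*1!) = 1/12
Σ = 1/12  ⇒  CG² = 144/7*(1/12)² = 1/7
CG = +√(1/7) = +0.377964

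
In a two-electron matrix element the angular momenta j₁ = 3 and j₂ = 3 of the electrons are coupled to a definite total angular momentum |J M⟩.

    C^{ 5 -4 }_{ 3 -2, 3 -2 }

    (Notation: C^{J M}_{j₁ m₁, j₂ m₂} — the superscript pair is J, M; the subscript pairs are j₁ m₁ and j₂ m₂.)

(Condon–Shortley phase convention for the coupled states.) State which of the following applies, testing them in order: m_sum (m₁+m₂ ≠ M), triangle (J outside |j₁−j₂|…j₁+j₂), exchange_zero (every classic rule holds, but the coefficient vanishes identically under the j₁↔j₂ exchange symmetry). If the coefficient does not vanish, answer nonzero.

exchange_zero

m-sum: m₁+m₂ = -2+(-2) = -4, M = -4  ✓
triangle: |j₁−j₂| = 0 ≤ J = 5 ≤ j₁+j₂ = 6  ✓
exchange: j₁=j₂ and m₁=m₂, and (−1)^(j₁+j₂−J) = (−1)^1 = −1 forces ⟨j₁m₁;j₂m₂|JM⟩ = −⟨j₂m₂;j₁m₁|JM⟩ = −⟨j₁m₁;j₂m₂|JM⟩ ⇒ the coefficient vanishes identically
Racah sum check: Σ_k collapses to 0 ⇒ CG = 0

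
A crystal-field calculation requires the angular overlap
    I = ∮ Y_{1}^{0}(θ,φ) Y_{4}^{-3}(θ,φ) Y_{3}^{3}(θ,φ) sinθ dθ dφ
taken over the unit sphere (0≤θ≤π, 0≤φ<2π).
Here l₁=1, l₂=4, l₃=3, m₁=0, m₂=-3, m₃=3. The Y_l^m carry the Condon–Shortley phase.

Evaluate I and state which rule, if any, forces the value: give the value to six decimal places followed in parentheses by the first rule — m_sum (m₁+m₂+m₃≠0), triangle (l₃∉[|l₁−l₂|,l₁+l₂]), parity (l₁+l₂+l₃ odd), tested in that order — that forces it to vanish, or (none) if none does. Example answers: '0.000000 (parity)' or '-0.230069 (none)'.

m-sum 0 ✓  L=8 even ✓  3≤3≤5 ✓
Π(2lᵢ+1) = 3×9×7 = 189
triangle coeff Δ(1,4,3) = 1/252
Σ_t [1,1]: t=1:−1/36 = -1/36
(3j)²=4/63 [(1 4 3; 0 0 0)], sign=+1
Σ_t [1,1]: t=1:−1/720 = -1/720
(3j)²=1/36 [(1 4 3; 0 -3 3)], sign=-1
⇒ 4πI² = 1/3
I = (-1)√(1/3/(4π)) = -0.16286750
No selection rule forces the value: the integral is nonzero (none).

-0.162868 (none)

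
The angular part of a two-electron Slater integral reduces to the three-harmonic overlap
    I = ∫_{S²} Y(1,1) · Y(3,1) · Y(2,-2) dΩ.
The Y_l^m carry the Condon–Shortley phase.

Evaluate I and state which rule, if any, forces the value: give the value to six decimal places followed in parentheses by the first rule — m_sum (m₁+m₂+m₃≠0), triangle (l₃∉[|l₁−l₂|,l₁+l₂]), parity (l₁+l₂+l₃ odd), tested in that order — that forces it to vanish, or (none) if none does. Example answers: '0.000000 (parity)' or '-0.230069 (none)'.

-0.082589 (none)

Checks pass: Σm=0; 6 even; l₃=2∈[2,4].
(2·1+1)(2·3+1)(2·2+1) = 105
Δ: 2! 0! 4! / 7! → 1/105
sum: t=1:−1/4 = -1/4
3j²(1 3 2; 0 0 0) = Δ·Π!·Σ² = 3/35  (sign -1)
sum: t=0:+1/48 = 1/48
3j²(1 3 2; 1 1 -2) = Δ·Π!·Σ² = 1/105  (sign +1)
combine: 4πI² = 105·3/35·1/105 = 3/35
take √, sign -1: I = -0.08258890
No selection rule forces the value: the integral is nonzero (none).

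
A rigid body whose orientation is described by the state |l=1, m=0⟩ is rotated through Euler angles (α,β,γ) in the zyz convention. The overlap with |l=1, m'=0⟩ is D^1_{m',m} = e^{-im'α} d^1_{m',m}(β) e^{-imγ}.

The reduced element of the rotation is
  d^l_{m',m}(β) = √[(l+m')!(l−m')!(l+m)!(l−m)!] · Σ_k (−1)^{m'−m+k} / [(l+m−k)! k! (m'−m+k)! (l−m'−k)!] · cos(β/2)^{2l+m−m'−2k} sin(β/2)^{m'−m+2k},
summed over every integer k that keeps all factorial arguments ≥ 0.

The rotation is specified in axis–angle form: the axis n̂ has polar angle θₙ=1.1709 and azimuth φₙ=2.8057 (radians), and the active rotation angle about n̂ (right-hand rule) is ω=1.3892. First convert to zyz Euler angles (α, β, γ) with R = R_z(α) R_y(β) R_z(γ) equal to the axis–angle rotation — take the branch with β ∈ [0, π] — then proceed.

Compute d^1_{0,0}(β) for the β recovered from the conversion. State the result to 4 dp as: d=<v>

Axis–angle → zyz. n̂ = (sinθₙcosφₙ, sinθₙsinφₙ, cosθₙ) = (-0.869627, +0.303606, +0.389323), ω = 1.3892.
R = I cosω + sinω [n̂]ₓ + (1−cosω) n̂n̂ᵀ gives
  R = [+0.800272, -0.599262, +0.021193; +0.166580, +0.256129, +0.952181; -0.576035, -0.758474, +0.304798]
β = atan2(√(R₁₃²+R₂₃²), R₃₃) = 1.261070; α = atan2(R₂₃, R₁₃) mod 2π = 1.548543; γ = atan2(R₃₂, −R₃₁) mod 2π = 5.361921
d^1_{0,0}(β=1.2611) via the finite sum:
With c≡cos(β/2)=0.807712 and s≡sin(β/2)=0.589577, N=[1·1·1·1]^{1/2}=1.000000
Admissible k: 0..1 (factorial args all ≥0)
  k=0: (−1)^0·1.0000/(1)·0.8077^2·0.5896^0 = +0.652399
  k=1: (−1)^1·1.0000/(1)·0.8077^0·0.5896^2 = -0.347601
d^1_{0,0}(1.2611) = +0.652399 -0.347601 = +0.304798

d=0.3048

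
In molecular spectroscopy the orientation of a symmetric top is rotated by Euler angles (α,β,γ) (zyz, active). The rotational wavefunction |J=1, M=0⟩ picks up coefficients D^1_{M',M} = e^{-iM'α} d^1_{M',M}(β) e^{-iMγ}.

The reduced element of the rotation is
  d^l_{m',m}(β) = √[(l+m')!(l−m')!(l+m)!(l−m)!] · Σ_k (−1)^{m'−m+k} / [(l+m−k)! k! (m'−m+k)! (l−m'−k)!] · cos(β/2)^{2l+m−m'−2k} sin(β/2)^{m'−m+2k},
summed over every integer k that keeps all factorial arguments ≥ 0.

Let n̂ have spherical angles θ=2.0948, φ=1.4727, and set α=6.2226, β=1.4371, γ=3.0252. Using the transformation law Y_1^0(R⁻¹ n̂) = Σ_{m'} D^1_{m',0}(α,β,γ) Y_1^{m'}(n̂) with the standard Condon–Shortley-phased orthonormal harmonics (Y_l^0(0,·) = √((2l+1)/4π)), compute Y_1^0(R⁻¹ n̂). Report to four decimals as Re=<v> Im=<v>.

Re=-0.0169 Im=0.0000

Need the full column D^1_{m',0} for m'=−1..1 at α=6.2226, β=1.4371, γ=3.0252.
cos(β/2)=0.752761, sin(β/2)=0.658294
d^1_{-1,0}: single k=1 term ⇒ +0.700797;  D = +0.699511-0.042432i
d^1_{0,0}: k∈[0..1] ⇒ +0.566649 -0.433351 = +0.133298;  D = +0.133298+0.000000i
d^1_{1,0}: single k=0 term ⇒ -0.700797;  D = -0.699511-0.042432i
Y_1^{m'}(θ=2.0948,φ=1.4727) and Σ D·Y over m':
  (+0.6995-0.0424i)·(+0.0293-0.2977i)  (+0.1333+0.0000i)·(-0.2445+0.0000i)  (-0.6995-0.0424i)·(-0.0293-0.2977i)
Y_1^0(R⁻¹ n̂) = -0.016864+0.000000i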